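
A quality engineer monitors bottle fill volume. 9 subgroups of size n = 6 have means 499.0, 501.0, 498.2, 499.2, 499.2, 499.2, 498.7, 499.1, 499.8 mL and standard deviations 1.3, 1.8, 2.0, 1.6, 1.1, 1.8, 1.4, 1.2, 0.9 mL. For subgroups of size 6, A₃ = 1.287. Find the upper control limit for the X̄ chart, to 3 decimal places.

X̄̄ = (499.0 + 501.0 + 498.2 + 499.2 + 499.2 + 499.2 + 498.7 + 499.1 + 499.8) / 9 = 499.2667
s̄ = (1.3 + 1.8 + 2.0 + 1.6 + 1.1 + 1.8 + 1.4 + 1.2 + 0.9) / 9 = 1.4556
UCL = X̄̄ + A₃·s̄ = 499.2667 + 1.287 × 1.4556 = 501.1400

501.140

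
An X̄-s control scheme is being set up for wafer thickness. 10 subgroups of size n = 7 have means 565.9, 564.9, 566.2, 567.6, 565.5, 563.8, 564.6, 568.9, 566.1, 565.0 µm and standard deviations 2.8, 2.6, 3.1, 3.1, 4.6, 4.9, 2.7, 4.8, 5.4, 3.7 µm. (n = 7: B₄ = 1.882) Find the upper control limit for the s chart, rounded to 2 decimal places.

7.10

s̄ = (2.8 + 2.6 + 3.1 + 3.1 + 4.6 + 4.9 + 2.7 + 4.8 + 5.4 + 3.7) / 10 = 3.7700
UCL_s = B₄·s̄ = 1.882 × 3.7700 = 7.0951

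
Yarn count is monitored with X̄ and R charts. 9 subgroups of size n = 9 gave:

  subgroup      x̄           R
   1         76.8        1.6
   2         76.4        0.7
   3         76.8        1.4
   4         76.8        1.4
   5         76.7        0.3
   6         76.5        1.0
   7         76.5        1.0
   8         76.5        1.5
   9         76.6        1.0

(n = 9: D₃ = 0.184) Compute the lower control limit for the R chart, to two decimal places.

0.20

R̄ = (1.6 + 0.7 + 1.4 + 1.4 + 0.3 + 1.0 + 1.0 + 1.5 + 1.0) / 9 = 9.9000 / 9 = 1.1000
LCL_R = D₃·R̄ = 0.184 × 1.1000 = 0.2024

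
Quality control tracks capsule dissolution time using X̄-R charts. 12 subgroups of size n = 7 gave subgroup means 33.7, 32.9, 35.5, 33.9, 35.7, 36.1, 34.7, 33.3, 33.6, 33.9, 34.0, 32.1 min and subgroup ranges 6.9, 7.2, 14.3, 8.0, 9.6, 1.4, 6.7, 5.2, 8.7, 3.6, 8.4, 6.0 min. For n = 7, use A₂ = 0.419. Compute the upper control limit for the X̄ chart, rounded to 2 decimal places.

37.12

X̄̄ = (33.7 + 32.9 + 35.5 + 33.9 + 35.7 + 36.1 + 34.7 + 33.3 + 33.6 + 33.9 + 34.0 + 32.1) / 12 = 409.4000 / 12 = 34.1167
R̄ = (6.9 + 7.2 + 14.3 + 8.0 + 9.6 + 1.4 + 6.7 + 5.2 + 8.7 + 3.6 + 8.4 + 6.0) / 12 = 86.0000 / 12 = 7.1667
UCL = X̄̄ + A₂·R̄ = 34.1167 + 0.419 × 7.1667 = 37.1195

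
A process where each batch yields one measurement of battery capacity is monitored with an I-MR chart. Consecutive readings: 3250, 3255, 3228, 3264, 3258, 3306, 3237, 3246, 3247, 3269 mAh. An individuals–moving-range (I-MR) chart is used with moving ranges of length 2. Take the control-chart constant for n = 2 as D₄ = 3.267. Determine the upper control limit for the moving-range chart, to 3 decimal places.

Moving ranges: 5, 27, 36, 6, 48, 69, 9, 1, 22; M̄R̄ = 223.0000 / 9 = 24.7778
UCL_MR = D₄·M̄R̄ = 3.267 × 24.7778 = 80.9490

80.949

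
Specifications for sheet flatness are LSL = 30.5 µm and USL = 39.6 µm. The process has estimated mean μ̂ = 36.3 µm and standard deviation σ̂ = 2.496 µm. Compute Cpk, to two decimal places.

Cpu = (USL − μ̂) / (3σ̂) = (39.6 − 36.3) / (3 × 2.496) = 0.4407; Cpl = (μ̂ − LSL) / (3σ̂) = (36.3 − 30.5) / (3 × 2.496) = 0.7746; Cpk = min(Cpu, Cpl) = 0.4407

0.44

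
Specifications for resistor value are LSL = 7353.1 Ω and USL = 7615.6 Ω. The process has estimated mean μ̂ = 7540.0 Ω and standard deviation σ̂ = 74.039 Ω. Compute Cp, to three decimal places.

0.591

Cp = (USL − LSL) / (6σ̂) = (7615.6 − 7353.1) / (6 × 74.039) = 262.5000 / 444.2340 = 0.5909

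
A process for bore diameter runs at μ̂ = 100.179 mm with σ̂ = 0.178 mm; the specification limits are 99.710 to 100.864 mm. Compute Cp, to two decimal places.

Cp = (USL − LSL) / (6σ̂) = (100.864 − 99.710) / (6 × 0.178) = 1.1540 / 1.0680 = 1.0805

1.08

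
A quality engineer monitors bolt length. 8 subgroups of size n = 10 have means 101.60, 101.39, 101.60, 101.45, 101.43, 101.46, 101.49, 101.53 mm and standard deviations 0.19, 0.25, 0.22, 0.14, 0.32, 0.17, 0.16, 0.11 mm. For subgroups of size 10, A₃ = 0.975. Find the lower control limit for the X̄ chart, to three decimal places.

101.304

X̄̄ = (101.60 + 101.39 + 101.60 + 101.45 + 101.43 + 101.46 + 101.49 + 101.53) / 8 = 101.4938
s̄ = (0.19 + 0.25 + 0.22 + 0.14 + 0.32 + 0.17 + 0.16 + 0.11) / 8 = 0.1950
LCL = X̄̄ − A₃·s̄ = 101.4938 − 0.975 × 0.1950 = 101.3036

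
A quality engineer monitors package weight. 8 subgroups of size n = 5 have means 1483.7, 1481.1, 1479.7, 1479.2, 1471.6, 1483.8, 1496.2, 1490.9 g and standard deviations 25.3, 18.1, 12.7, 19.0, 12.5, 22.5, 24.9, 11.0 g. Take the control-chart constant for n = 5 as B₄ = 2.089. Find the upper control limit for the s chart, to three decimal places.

38.124

s̄ = (25.3 + 18.1 + 12.7 + 19.0 + 12.5 + 22.5 + 24.9 + 11.0) / 8 = 18.2500
UCL_s = B₄·s̄ = 2.089 × 18.2500 = 38.1242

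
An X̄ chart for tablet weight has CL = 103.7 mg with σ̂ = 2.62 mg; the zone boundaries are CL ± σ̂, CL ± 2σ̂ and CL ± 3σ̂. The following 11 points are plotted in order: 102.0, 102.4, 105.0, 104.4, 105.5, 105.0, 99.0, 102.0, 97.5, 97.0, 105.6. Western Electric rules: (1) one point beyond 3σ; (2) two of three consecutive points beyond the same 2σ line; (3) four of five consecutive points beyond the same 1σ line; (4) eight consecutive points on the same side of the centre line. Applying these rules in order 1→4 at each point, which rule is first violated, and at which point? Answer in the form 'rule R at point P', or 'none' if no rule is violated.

Zone of each point (C = within 1σ̂, B = 1σ̂–2σ̂, A = 2σ̂–3σ̂, * = beyond 3σ̂; sign = side of CL): 1:-C, 2:-C, 3:+C, 4:+C, 5:+C, 6:+C, 7:-B, 8:-C, 9:-A, 10:-A, 11:+C
Rule 2 (two of three consecutive points beyond the same 2σ limit) is satisfied at point 10.

rule 2 at point 10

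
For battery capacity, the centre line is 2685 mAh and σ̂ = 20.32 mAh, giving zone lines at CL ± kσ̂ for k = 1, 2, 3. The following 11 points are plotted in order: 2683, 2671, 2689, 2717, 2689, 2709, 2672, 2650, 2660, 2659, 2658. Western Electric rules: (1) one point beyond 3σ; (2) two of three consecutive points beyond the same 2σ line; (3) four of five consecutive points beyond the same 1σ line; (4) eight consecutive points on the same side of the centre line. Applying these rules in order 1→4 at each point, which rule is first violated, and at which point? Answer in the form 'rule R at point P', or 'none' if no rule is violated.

Zone of each point (C = within 1σ̂, B = 1σ̂–2σ̂, A = 2σ̂–3σ̂, * = beyond 3σ̂; sign = side of CL): 1:-C, 2:-C, 3:+C, 4:+B, 5:+C, 6:+B, 7:-C, 8:-B, 9:-B, 10:-B, 11:-B
Rule 3 (four of five consecutive points beyond the same 1σ limit) is satisfied at point 11.

rule 3 at point 11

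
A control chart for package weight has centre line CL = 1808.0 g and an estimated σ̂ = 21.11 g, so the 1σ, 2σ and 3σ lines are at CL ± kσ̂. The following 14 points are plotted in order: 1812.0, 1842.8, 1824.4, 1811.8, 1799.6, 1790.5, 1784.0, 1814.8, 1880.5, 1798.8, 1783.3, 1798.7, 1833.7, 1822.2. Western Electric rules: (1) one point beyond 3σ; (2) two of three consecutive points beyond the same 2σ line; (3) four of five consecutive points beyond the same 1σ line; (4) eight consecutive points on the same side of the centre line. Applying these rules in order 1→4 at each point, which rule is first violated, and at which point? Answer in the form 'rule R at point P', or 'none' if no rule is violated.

Zone of each point (C = within 1σ̂, B = 1σ̂–2σ̂, A = 2σ̂–3σ̂, * = beyond 3σ̂; sign = side of CL): 1:+C, 2:+B, 3:+C, 4:+C, 5:-C, 6:-C, 7:-B, 8:+C, 9:+*, 10:-C, 11:-B, 12:-C, 13:+B, 14:+C
Rule 1 (one point beyond the 3σ limits) is satisfied at point 9.

rule 1 at point 9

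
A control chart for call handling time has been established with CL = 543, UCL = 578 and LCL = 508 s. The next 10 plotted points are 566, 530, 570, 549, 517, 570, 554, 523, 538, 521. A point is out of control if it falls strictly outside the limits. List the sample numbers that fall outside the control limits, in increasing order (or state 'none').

none

All 10 points lie within [508, 578].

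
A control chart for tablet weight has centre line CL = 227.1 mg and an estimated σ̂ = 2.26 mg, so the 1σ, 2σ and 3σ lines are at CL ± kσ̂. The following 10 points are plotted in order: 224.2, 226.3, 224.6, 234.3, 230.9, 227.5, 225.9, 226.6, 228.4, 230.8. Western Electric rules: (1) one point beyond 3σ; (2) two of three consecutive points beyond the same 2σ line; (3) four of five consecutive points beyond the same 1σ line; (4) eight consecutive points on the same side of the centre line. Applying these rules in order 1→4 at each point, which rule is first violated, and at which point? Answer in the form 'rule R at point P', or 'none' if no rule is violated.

Zone of each point (C = within 1σ̂, B = 1σ̂–2σ̂, A = 2σ̂–3σ̂, * = beyond 3σ̂; sign = side of CL): 1:-B, 2:-C, 3:-B, 4:+*, 5:+B, 6:+C, 7:-C, 8:-C, 9:+C, 10:+B
Rule 1 (one point beyond the 3σ limits) is satisfied at point 4.

rule 1 at point 4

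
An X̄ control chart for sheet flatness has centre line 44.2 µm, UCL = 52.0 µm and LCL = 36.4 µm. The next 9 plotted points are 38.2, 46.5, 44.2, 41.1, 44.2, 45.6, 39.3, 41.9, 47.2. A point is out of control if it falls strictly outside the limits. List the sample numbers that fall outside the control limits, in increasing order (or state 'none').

All 9 points lie within [36.4, 52.0].

none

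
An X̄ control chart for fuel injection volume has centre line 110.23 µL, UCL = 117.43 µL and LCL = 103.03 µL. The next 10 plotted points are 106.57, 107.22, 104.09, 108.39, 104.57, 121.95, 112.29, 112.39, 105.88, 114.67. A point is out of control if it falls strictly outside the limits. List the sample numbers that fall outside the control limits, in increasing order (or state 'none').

Compare each point to [103.03, 117.43]: sample 6 = 121.95 > UCL.

6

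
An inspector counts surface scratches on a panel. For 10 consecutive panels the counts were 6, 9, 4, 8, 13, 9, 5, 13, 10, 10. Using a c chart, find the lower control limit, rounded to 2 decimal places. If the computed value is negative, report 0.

c̄ = (6 + 9 + 4 + 8 + 13 + 9 + 5 + 13 + 10 + 10) / 10 = 87 / 10 = 8.7000
LCL = c̄ − 3√c̄ = 8.7000 − 3 × 2.9496 = -0.1487 → 0 (cannot be negative)

0.00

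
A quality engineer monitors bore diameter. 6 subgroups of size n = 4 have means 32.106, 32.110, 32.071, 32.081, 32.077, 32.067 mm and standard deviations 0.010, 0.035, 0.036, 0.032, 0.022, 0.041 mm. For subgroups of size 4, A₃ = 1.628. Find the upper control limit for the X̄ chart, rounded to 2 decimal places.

32.13

X̄̄ = (32.106 + 32.110 + 32.071 + 32.081 + 32.077 + 32.067) / 6 = 32.0853
s̄ = (0.010 + 0.035 + 0.036 + 0.032 + 0.022 + 0.041) / 6 = 0.0293
UCL = X̄̄ + A₃·s̄ = 32.0853 + 1.628 × 0.0293 = 32.1331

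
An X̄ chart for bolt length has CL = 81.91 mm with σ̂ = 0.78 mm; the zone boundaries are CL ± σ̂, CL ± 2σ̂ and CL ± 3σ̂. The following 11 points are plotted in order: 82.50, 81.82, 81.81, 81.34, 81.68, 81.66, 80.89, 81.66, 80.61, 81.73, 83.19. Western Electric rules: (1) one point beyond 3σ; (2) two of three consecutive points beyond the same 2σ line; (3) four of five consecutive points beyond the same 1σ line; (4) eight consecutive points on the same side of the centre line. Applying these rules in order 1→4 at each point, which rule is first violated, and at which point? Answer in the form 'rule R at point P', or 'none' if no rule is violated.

Zone of each point (C = within 1σ̂, B = 1σ̂–2σ̂, A = 2σ̂–3σ̂, * = beyond 3σ̂; sign = side of CL): 1:+C, 2:-C, 3:-C, 4:-C, 5:-C, 6:-C, 7:-B, 8:-C, 9:-B, 10:-C, 11:+B
Rule 4 (eight consecutive points on the same side of the centre line) is satisfied at point 9.

rule 4 at point 9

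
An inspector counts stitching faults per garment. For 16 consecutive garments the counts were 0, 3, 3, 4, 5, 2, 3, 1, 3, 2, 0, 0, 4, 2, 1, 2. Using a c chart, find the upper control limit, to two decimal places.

6.62

c̄ = (0 + 3 + 3 + 4 + 5 + 2 + 3 + 1 + 3 + 2 + 0 + 0 + 4 + 2 + 1 + 2) / 16 = 35 / 16 = 2.1875
UCL = c̄ + 3√c̄ = 2.1875 + 3 × √2.1875 = 2.1875 + 3 × 1.4790 = 6.6246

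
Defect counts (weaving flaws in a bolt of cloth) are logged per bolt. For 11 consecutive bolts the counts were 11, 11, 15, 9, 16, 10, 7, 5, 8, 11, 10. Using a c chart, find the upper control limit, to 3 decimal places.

c̄ = (11 + 11 + 15 + 9 + 16 + 10 + 7 + 5 + 8 + 11 + 10) / 11 = 113 / 11 = 10.2727
UCL = c̄ + 3√c̄ = 10.2727 + 3 × √10.2727 = 10.2727 + 3 × 3.2051 = 19.8881

19.888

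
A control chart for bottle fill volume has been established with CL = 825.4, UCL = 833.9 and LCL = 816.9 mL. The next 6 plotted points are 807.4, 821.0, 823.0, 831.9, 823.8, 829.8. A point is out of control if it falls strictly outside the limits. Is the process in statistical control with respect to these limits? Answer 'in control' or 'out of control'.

Compare each point to [816.9, 833.9]: sample 1 = 807.4 < LCL.

out of control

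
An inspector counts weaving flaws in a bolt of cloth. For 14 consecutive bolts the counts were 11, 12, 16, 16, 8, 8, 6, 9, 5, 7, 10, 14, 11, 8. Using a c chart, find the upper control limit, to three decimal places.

19.592

c̄ = (11 + 12 + 16 + 16 + 8 + 8 + 6 + 9 + 5 + 7 + 10 + 14 + 11 + 8) / 14 = 141 / 14 = 10.0714
UCL = c̄ + 3√c̄ = 10.0714 + 3 × √10.0714 = 10.0714 + 3 × 3.1736 = 19.5921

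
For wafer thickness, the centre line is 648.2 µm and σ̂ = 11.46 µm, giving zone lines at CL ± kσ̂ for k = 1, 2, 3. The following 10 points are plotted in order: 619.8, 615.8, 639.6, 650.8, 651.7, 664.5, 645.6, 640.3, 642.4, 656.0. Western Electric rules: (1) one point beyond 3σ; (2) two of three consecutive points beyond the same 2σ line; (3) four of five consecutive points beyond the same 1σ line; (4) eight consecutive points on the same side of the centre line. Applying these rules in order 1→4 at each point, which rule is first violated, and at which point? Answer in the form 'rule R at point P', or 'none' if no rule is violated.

rule 2 at point 2

Zone of each point (C = within 1σ̂, B = 1σ̂–2σ̂, A = 2σ̂–3σ̂, * = beyond 3σ̂; sign = side of CL): 1:-A, 2:-A, 3:-C, 4:+C, 5:+C, 6:+B, 7:-C, 8:-C, 9:-C, 10:+C
Rule 2 (two of three consecutive points beyond the same 2σ limit) is satisfied at point 2.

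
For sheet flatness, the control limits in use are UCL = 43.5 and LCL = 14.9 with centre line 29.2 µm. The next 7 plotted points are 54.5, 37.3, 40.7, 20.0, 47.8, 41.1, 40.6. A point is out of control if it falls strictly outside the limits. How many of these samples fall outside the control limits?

Compare each point to [14.9, 43.5]: sample 1 = 54.5 > UCL; sample 5 = 47.8 > UCL.

2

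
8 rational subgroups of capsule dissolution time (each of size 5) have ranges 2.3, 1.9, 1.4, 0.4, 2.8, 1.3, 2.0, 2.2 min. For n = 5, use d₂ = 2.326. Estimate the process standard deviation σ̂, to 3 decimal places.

R̄ = (2.3 + 1.9 + 1.4 + 0.4 + 2.8 + 1.3 + 2.0 + 2.2) / 8 = 1.7875
σ̂ = R̄ / d₂ = 1.7875 / 2.326 = 0.7685

0.768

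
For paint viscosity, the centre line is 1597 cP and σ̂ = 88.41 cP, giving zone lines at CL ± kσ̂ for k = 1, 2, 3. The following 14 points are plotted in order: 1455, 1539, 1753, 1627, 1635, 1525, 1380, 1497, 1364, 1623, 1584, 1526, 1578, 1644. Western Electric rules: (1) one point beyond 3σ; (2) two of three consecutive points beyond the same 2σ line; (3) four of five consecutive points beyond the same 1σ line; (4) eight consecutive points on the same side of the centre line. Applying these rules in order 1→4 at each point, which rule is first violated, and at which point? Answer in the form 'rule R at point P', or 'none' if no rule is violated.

Zone of each point (C = within 1σ̂, B = 1σ̂–2σ̂, A = 2σ̂–3σ̂, * = beyond 3σ̂; sign = side of CL): 1:-B, 2:-C, 3:+B, 4:+C, 5:+C, 6:-C, 7:-A, 8:-B, 9:-A, 10:+C, 11:-C, 12:-C, 13:-C, 14:+C
Rule 2 (two of three consecutive points beyond the same 2σ limit) is satisfied at point 9.

rule 2 at point 9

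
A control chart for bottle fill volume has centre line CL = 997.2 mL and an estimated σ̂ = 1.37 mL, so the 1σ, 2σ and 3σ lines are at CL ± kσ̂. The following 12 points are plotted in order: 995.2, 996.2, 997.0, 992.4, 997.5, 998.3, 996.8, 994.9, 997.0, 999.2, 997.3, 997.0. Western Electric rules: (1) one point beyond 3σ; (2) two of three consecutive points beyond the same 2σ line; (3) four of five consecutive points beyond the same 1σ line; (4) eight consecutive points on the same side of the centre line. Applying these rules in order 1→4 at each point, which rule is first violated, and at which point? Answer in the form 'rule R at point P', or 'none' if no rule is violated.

rule 1 at point 4

Zone of each point (C = within 1σ̂, B = 1σ̂–2σ̂, A = 2σ̂–3σ̂, * = beyond 3σ̂; sign = side of CL): 1:-B, 2:-C, 3:-C, 4:-*, 5:+C, 6:+C, 7:-C, 8:-B, 9:-C, 10:+B, 11:+C, 12:-C
Rule 1 (one point beyond the 3σ limits) is satisfied at point 4.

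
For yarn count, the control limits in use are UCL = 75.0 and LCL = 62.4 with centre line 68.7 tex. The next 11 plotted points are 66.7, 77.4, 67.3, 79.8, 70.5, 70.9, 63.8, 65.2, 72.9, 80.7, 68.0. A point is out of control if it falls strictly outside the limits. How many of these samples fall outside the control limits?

Compare each point to [62.4, 75.0]: sample 2 = 77.4 > UCL; sample 4 = 79.8 > UCL; sample 10 = 80.7 > UCL.

3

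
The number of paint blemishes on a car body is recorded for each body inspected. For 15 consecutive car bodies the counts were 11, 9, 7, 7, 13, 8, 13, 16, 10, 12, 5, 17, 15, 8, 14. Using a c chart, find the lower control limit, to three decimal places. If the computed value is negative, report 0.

1.050

c̄ = (11 + 9 + 7 + 7 + 13 + 8 + 13 + 16 + 10 + 12 + 5 + 17 + 15 + 8 + 14) / 15 = 165 / 15 = 11.0000
LCL = c̄ − 3√c̄ = 11.0000 − 3 × 3.3166 = 1.0501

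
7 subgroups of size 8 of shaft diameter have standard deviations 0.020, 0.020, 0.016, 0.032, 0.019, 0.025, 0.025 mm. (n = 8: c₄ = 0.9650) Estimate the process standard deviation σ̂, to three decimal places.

s̄ = (0.020 + 0.020 + 0.016 + 0.032 + 0.019 + 0.025 + 0.025) / 7 = 0.0224
σ̂ = s̄ / c₄ = 0.0224 / 0.9650 = 0.0232

0.023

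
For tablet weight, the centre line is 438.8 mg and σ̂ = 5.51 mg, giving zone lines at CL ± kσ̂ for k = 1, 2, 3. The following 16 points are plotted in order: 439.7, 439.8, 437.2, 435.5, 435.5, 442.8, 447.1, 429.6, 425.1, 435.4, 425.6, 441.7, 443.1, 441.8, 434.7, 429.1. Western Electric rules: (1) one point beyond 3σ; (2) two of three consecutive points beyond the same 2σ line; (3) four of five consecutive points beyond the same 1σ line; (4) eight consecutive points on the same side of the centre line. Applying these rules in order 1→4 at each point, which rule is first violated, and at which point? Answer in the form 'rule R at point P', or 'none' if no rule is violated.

Zone of each point (C = within 1σ̂, B = 1σ̂–2σ̂, A = 2σ̂–3σ̂, * = beyond 3σ̂; sign = side of CL): 1:+C, 2:+C, 3:-C, 4:-C, 5:-C, 6:+C, 7:+B, 8:-B, 9:-A, 10:-C, 11:-A, 12:+C, 13:+C, 14:+C, 15:-C, 16:-B
Rule 2 (two of three consecutive points beyond the same 2σ limit) is satisfied at point 11.

rule 2 at point 11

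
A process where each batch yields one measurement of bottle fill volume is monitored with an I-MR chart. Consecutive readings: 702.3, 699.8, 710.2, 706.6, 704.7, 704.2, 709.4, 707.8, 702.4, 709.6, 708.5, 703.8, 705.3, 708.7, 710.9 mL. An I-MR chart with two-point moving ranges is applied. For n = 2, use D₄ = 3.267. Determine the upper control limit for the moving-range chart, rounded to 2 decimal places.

Moving ranges: 2.5, 10.4, 3.6, 1.9, 0.5, 5.2, 1.6, 5.4, 7.2, 1.1, 4.7, 1.5, 3.4, 2.2; M̄R̄ = 51.2000 / 14 = 3.6571
UCL_MR = D₄·M̄R̄ = 3.267 × 3.6571 = 11.9479

11.95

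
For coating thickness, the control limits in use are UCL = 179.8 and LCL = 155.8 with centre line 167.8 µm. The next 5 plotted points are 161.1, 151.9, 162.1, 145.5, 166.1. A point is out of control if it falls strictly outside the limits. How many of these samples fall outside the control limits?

2

Compare each point to [155.8, 179.8]: sample 2 = 151.9 < LCL; sample 4 = 145.5 < LCL.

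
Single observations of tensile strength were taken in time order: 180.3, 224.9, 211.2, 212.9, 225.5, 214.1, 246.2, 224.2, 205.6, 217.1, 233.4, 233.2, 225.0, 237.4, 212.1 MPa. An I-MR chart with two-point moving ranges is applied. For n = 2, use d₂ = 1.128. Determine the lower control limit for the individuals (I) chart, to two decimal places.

176.40

X̄ = (180.3 + 224.9 + 211.2 + 212.9 + 225.5 + 214.1 + 246.2 + 224.2 + 205.6 + 217.1 + 233.4 + 233.2 + 225.0 + 237.4 + 212.1) / 15 = 220.2067
Moving ranges: 44.6, 13.7, 1.7, 12.6, 11.4, 32.1, 22.0, 18.6, 11.5, 16.3, 0.2, 8.2, 12.4, 25.3; M̄R̄ = 230.6000 / 14 = 16.4714
LCL = X̄ − 3·M̄R̄/d₂ = 220.2067 − 3 × 16.4714 / 1.128 = 176.3997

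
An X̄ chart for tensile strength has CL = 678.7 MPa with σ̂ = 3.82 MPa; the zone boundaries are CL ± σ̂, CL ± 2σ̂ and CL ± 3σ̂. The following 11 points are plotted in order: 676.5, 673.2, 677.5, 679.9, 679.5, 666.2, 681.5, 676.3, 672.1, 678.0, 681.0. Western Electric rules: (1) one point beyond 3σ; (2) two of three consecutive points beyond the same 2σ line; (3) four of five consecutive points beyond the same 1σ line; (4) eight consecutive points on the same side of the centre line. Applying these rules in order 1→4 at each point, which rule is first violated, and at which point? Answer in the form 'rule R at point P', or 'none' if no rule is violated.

Zone of each point (C = within 1σ̂, B = 1σ̂–2σ̂, A = 2σ̂–3σ̂, * = beyond 3σ̂; sign = side of CL): 1:-C, 2:-B, 3:-C, 4:+C, 5:+C, 6:-*, 7:+C, 8:-C, 9:-B, 10:-C, 11:+C
Rule 1 (one point beyond the 3σ limits) is satisfied at point 6.

rule 1 at point 6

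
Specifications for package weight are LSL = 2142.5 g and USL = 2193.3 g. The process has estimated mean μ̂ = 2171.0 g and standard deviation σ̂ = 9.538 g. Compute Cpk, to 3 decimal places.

0.779

Cpu = (USL − μ̂) / (3σ̂) = (2193.3 − 2171.0) / (3 × 9.538) = 0.7793; Cpl = (μ̂ − LSL) / (3σ̂) = (2171.0 − 2142.5) / (3 × 9.538) = 0.9960; Cpk = min(Cpu, Cpl) = 0.7793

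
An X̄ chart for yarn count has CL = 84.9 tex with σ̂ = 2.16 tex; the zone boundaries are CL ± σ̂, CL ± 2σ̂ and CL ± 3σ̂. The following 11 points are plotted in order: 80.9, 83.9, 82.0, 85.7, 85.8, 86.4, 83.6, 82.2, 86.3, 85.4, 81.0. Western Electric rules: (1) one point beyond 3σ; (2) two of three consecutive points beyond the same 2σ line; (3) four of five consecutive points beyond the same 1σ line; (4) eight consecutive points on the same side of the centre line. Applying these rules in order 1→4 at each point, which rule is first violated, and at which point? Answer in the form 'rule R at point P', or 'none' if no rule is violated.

Zone of each point (C = within 1σ̂, B = 1σ̂–2σ̂, A = 2σ̂–3σ̂, * = beyond 3σ̂; sign = side of CL): 1:-B, 2:-C, 3:-B, 4:+C, 5:+C, 6:+C, 7:-C, 8:-B, 9:+C, 10:+C, 11:-B
No rule fires across all 11 points.

none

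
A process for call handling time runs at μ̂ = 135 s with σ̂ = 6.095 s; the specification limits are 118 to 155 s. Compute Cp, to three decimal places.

Cp = (USL − LSL) / (6σ̂) = (155 − 118) / (6 × 6.095) = 37.0000 / 36.5700 = 1.0118

1.012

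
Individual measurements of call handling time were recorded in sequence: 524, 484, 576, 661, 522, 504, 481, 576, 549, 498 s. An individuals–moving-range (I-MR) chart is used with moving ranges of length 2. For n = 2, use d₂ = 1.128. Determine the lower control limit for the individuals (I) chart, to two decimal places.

X̄ = (524 + 484 + 576 + 661 + 522 + 504 + 481 + 576 + 549 + 498) / 10 = 537.5000
Moving ranges: 40, 92, 85, 139, 18, 23, 95, 27, 51; M̄R̄ = 570.0000 / 9 = 63.3333
LCL = X̄ − 3·M̄R̄/d₂ = 537.5000 − 3 × 63.3333 / 1.128 = 369.0603

369.06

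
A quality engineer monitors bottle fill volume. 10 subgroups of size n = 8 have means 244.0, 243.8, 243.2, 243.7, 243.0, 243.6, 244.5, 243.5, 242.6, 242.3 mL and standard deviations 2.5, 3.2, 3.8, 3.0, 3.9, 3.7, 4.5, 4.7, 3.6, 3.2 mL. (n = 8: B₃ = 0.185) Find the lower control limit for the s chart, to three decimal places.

0.668

s̄ = (2.5 + 3.2 + 3.8 + 3.0 + 3.9 + 3.7 + 4.5 + 4.7 + 3.6 + 3.2) / 10 = 3.6100
LCL_s = B₃·s̄ = 0.185 × 3.6100 = 0.6679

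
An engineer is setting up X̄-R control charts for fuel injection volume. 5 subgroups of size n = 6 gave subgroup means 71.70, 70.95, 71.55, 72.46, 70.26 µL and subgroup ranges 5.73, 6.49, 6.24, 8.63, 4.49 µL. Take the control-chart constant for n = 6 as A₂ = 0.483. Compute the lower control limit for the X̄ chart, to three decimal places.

68.333

X̄̄ = (71.70 + 70.95 + 71.55 + 72.46 + 70.26) / 5 = 356.9200 / 5 = 71.3840
R̄ = (5.73 + 6.49 + 6.24 + 8.63 + 4.49) / 5 = 31.5800 / 5 = 6.3160
LCL = X̄̄ − A₂·R̄ = 71.3840 − 0.483 × 6.3160 = 68.3334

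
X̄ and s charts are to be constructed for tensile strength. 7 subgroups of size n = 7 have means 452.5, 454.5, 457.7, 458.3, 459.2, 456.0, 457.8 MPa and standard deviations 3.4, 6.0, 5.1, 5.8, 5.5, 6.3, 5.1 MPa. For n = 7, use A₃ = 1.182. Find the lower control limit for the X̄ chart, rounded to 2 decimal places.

450.29

X̄̄ = (452.5 + 454.5 + 457.7 + 458.3 + 459.2 + 456.0 + 457.8) / 7 = 456.5714
s̄ = (3.4 + 6.0 + 5.1 + 5.8 + 5.5 + 6.3 + 5.1) / 7 = 5.3143
LCL = X̄̄ − A₃·s̄ = 456.5714 − 1.182 × 5.3143 = 450.2899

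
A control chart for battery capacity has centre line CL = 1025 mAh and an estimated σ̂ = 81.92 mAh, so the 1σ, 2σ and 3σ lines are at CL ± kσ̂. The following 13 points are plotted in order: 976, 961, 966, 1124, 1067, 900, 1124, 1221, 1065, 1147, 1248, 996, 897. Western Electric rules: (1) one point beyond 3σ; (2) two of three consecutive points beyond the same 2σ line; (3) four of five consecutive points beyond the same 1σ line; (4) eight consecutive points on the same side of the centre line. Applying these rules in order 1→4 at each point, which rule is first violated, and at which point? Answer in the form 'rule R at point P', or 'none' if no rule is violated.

rule 3 at point 11

Zone of each point (C = within 1σ̂, B = 1σ̂–2σ̂, A = 2σ̂–3σ̂, * = beyond 3σ̂; sign = side of CL): 1:-C, 2:-C, 3:-C, 4:+B, 5:+C, 6:-B, 7:+B, 8:+A, 9:+C, 10:+B, 11:+A, 12:-C, 13:-B
Rule 3 (four of five consecutive points beyond the same 1σ limit) is satisfied at point 11.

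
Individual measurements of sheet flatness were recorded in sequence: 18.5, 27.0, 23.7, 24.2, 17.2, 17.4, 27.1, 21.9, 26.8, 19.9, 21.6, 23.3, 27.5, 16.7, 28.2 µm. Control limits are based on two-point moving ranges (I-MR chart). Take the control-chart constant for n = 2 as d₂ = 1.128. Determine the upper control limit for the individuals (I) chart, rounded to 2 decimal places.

X̄ = (18.5 + 27.0 + 23.7 + 24.2 + 17.2 + 17.4 + 27.1 + 21.9 + 26.8 + 19.9 + 21.6 + 23.3 + 27.5 + 16.7 + 28.2) / 15 = 22.7333
Moving ranges: 8.5, 3.3, 0.5, 7.0, 0.2, 9.7, 5.2, 4.9, 6.9, 1.7, 1.7, 4.2, 10.8, 11.5; M̄R̄ = 76.1000 / 14 = 5.4357
UCL = X̄ + 3·M̄R̄/d₂ = 22.7333 + 3 × 5.4357 / 1.128 = 37.1900

37.19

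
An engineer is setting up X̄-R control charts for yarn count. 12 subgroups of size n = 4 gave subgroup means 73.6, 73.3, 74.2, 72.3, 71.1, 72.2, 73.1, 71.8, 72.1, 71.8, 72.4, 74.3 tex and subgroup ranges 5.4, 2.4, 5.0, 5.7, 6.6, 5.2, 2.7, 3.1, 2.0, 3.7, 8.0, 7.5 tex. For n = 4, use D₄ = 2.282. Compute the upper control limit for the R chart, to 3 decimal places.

R̄ = (5.4 + 2.4 + 5.0 + 5.7 + 6.6 + 5.2 + 2.7 + 3.1 + 2.0 + 3.7 + 8.0 + 7.5) / 12 = 57.3000 / 12 = 4.7750
UCL_R = D₄·R̄ = 2.282 × 4.7750 = 10.8965

10.897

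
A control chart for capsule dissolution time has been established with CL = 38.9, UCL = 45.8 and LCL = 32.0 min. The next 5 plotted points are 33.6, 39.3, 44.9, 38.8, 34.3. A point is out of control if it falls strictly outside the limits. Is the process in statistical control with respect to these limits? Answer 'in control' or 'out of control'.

All 5 points lie within [32.0, 45.8].

in control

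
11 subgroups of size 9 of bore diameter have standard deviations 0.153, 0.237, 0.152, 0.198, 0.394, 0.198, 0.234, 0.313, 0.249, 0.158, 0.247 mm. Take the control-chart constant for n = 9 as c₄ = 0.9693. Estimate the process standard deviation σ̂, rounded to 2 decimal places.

0.24

s̄ = (0.153 + 0.237 + 0.152 + 0.198 + 0.394 + 0.198 + 0.234 + 0.313 + 0.249 + 0.158 + 0.247) / 11 = 0.2303
σ̂ = s̄ / c₄ = 0.2303 / 0.9693 = 0.2376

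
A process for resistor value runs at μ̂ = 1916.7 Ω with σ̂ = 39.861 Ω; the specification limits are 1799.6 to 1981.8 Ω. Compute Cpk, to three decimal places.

Cpu = (USL − μ̂) / (3σ̂) = (1981.8 − 1916.7) / (3 × 39.861) = 0.5444; Cpl = (μ̂ − LSL) / (3σ̂) = (1916.7 − 1799.6) / (3 × 39.861) = 0.9792; Cpk = min(Cpu, Cpl) = 0.5444

0.544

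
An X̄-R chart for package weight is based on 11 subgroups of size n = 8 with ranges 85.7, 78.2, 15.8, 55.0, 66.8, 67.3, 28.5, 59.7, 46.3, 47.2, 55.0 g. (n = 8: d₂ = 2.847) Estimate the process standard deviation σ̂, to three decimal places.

19.335

R̄ = (85.7 + 78.2 + 15.8 + 55.0 + 66.8 + 67.3 + 28.5 + 59.7 + 46.3 + 47.2 + 55.0) / 11 = 55.0455
σ̂ = R̄ / d₂ = 55.0455 / 2.847 = 19.3345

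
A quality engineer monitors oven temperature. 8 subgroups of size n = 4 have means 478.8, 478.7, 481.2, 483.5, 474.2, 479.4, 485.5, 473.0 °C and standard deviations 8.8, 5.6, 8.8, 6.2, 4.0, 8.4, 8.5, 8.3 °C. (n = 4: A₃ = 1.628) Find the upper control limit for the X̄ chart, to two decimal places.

X̄̄ = (478.8 + 478.7 + 481.2 + 483.5 + 474.2 + 479.4 + 485.5 + 473.0) / 8 = 479.2875
s̄ = (8.8 + 5.6 + 8.8 + 6.2 + 4.0 + 8.4 + 8.5 + 8.3) / 8 = 7.3250
UCL = X̄̄ + A₃·s̄ = 479.2875 + 1.628 × 7.3250 = 491.2126

491.21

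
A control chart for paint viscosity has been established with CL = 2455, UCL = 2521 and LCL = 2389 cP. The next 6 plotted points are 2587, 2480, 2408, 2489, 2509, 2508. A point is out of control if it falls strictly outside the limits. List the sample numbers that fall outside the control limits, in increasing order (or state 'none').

1

Compare each point to [2389, 2521]: sample 1 = 2587 > UCL.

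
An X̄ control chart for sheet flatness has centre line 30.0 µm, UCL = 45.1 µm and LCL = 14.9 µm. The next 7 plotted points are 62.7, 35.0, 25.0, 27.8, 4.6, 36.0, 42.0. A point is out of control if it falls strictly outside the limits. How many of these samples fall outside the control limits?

Compare each point to [14.9, 45.1]: sample 1 = 62.7 > UCL; sample 5 = 4.6 < LCL.

2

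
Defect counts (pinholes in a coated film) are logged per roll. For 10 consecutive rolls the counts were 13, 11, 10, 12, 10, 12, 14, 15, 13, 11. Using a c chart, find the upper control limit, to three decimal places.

22.536

c̄ = (13 + 11 + 10 + 12 + 10 + 12 + 14 + 15 + 13 + 11) / 10 = 121 / 10 = 12.1000
UCL = c̄ + 3√c̄ = 12.1000 + 3 × √12.1000 = 12.1000 + 3 × 3.4785 = 22.5355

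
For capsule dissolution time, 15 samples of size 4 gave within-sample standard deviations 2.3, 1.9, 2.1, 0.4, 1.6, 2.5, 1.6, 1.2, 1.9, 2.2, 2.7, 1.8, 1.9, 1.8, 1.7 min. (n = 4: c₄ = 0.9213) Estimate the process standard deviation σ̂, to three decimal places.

1.997

s̄ = (2.3 + 1.9 + 2.1 + 0.4 + 1.6 + 2.5 + 1.6 + 1.2 + 1.9 + 2.2 + 2.7 + 1.8 + 1.9 + 1.8 + 1.7) / 15 = 1.8400
σ̂ = s̄ / c₄ = 1.8400 / 0.9213 = 1.9972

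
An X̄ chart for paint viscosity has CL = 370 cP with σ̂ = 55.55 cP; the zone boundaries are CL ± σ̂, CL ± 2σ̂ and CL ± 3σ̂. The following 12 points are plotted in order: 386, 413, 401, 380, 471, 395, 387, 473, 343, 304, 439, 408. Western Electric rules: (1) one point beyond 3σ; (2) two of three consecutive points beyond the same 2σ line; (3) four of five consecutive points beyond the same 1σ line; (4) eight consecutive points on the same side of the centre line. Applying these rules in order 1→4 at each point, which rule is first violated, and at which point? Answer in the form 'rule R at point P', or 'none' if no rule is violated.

Zone of each point (C = within 1σ̂, B = 1σ̂–2σ̂, A = 2σ̂–3σ̂, * = beyond 3σ̂; sign = side of CL): 1:+C, 2:+C, 3:+C, 4:+C, 5:+B, 6:+C, 7:+C, 8:+B, 9:-C, 10:-B, 11:+B, 12:+C
Rule 4 (eight consecutive points on the same side of the centre line) is satisfied at point 8.

rule 4 at point 8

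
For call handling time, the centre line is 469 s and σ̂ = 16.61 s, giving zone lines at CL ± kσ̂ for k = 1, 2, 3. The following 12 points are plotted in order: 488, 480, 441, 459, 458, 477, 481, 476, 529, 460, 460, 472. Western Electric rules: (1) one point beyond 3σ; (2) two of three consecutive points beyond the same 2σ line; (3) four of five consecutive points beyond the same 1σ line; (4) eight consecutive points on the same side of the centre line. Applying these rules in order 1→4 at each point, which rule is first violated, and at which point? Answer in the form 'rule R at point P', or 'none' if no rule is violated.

Zone of each point (C = within 1σ̂, B = 1σ̂–2σ̂, A = 2σ̂–3σ̂, * = beyond 3σ̂; sign = side of CL): 1:+B, 2:+C, 3:-B, 4:-C, 5:-C, 6:+C, 7:+C, 8:+C, 9:+*, 10:-C, 11:-C, 12:+C
Rule 1 (one point beyond the 3σ limits) is satisfied at point 9.

rule 1 at point 9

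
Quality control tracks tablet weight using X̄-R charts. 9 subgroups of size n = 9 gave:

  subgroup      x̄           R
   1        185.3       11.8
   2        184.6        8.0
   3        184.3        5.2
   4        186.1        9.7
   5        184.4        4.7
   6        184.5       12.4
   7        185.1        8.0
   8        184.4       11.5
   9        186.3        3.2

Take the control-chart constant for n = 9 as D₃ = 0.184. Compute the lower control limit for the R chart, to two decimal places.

1.52

R̄ = (11.8 + 8.0 + 5.2 + 9.7 + 4.7 + 12.4 + 8.0 + 11.5 + 3.2) / 9 = 74.5000 / 9 = 8.2778
LCL_R = D₃·R̄ = 0.184 × 8.2778 = 1.5231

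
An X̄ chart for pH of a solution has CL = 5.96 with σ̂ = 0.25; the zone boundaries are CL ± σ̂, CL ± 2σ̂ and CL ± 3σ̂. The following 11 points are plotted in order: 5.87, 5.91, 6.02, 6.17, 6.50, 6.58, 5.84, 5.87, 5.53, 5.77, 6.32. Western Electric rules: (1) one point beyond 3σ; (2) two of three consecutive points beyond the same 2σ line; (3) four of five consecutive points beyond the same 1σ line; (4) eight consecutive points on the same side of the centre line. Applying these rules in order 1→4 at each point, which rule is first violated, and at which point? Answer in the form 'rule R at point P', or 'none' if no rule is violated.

Zone of each point (C = within 1σ̂, B = 1σ̂–2σ̂, A = 2σ̂–3σ̂, * = beyond 3σ̂; sign = side of CL): 1:-C, 2:-C, 3:+C, 4:+C, 5:+A, 6:+A, 7:-C, 8:-C, 9:-B, 10:-C, 11:+B
Rule 2 (two of three consecutive points beyond the same 2σ limit) is satisfied at point 6.

rule 2 at point 6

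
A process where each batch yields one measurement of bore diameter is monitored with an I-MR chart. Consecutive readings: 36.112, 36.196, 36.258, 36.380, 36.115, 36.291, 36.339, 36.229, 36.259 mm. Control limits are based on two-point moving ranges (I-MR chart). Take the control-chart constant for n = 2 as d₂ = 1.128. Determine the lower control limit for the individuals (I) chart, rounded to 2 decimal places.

X̄ = (36.112 + 36.196 + 36.258 + 36.380 + 36.115 + 36.291 + 36.339 + 36.229 + 36.259) / 9 = 36.2421
Moving ranges: 0.084, 0.062, 0.122, 0.265, 0.176, 0.048, 0.110, 0.030; M̄R̄ = 0.8970 / 8 = 0.1121
LCL = X̄ − 3·M̄R̄/d₂ = 36.2421 − 3 × 0.1121 / 1.128 = 35.9439

35.94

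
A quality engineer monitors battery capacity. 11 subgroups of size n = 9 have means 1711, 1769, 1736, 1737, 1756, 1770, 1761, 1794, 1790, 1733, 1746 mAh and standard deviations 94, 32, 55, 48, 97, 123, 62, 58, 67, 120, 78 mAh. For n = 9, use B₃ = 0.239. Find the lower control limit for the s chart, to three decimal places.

18.121

s̄ = (94 + 32 + 55 + 48 + 97 + 123 + 62 + 58 + 67 + 120 + 78) / 11 = 75.8182
LCL_s = B₃·s̄ = 0.239 × 75.8182 = 18.1205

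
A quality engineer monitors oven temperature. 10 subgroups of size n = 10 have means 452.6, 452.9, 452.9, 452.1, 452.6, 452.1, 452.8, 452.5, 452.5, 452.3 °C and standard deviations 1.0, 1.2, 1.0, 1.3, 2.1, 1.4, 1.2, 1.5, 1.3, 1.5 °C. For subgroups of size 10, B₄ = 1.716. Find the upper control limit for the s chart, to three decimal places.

s̄ = (1.0 + 1.2 + 1.0 + 1.3 + 2.1 + 1.4 + 1.2 + 1.5 + 1.3 + 1.5) / 10 = 1.3500
UCL_s = B₄·s̄ = 1.716 × 1.3500 = 2.3166

2.317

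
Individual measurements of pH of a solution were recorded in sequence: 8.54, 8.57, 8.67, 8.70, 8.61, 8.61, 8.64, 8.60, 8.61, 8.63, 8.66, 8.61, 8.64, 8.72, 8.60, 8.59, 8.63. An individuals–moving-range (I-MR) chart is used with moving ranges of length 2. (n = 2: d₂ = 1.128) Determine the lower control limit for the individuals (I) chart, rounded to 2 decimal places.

8.51

X̄ = (8.54 + 8.57 + 8.67 + 8.70 + 8.61 + 8.61 + 8.64 + 8.60 + 8.61 + 8.63 + 8.66 + 8.61 + 8.64 + 8.72 + 8.60 + 8.59 + 8.63) / 17 = 8.6253
Moving ranges: 0.03, 0.10, 0.03, 0.09, 0.00, 0.03, 0.04, 0.01, 0.02, 0.03, 0.05, 0.03, 0.08, 0.12, 0.01, 0.04; M̄R̄ = 0.7100 / 16 = 0.0444
LCL = X̄ − 3·M̄R̄/d₂ = 8.6253 − 3 × 0.0444 / 1.128 = 8.5073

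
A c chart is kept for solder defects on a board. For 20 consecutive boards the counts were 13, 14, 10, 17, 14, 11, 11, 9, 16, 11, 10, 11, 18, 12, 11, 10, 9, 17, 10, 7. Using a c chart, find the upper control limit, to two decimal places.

c̄ = (13 + 14 + 10 + 17 + 14 + 11 + 11 + 9 + 16 + 11 + 10 + 11 + 18 + 12 + 11 + 10 + 9 + 17 + 10 + 7) / 20 = 241 / 20 = 12.0500
UCL = c̄ + 3√c̄ = 12.0500 + 3 × √12.0500 = 12.0500 + 3 × 3.4713 = 22.4639

22.46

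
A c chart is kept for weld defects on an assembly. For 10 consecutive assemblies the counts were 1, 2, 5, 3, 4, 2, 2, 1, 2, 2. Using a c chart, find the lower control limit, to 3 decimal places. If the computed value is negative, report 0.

0.000

c̄ = (1 + 2 + 5 + 3 + 4 + 2 + 2 + 1 + 2 + 2) / 10 = 24 / 10 = 2.4000
LCL = c̄ − 3√c̄ = 2.4000 − 3 × 1.5492 = -2.2476 → 0 (cannot be negative)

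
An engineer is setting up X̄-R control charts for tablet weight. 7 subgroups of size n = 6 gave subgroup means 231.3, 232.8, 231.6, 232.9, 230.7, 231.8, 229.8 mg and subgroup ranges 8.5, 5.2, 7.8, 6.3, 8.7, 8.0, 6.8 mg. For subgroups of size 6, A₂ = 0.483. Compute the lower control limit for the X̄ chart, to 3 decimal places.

228.017

X̄̄ = (231.3 + 232.8 + 231.6 + 232.9 + 230.7 + 231.8 + 229.8) / 7 = 1620.9000 / 7 = 231.5571
R̄ = (8.5 + 5.2 + 7.8 + 6.3 + 8.7 + 8.0 + 6.8) / 7 = 51.3000 / 7 = 7.3286
LCL = X̄̄ − A₂·R̄ = 231.5571 − 0.483 × 7.3286 = 228.0174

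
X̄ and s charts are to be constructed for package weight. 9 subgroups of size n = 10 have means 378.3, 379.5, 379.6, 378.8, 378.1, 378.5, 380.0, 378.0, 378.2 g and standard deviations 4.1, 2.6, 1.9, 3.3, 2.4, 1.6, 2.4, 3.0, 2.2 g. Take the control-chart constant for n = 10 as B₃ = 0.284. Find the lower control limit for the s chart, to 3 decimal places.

s̄ = (4.1 + 2.6 + 1.9 + 3.3 + 2.4 + 1.6 + 2.4 + 3.0 + 2.2) / 9 = 2.6111
LCL_s = B₃·s̄ = 0.284 × 2.6111 = 0.7416

0.742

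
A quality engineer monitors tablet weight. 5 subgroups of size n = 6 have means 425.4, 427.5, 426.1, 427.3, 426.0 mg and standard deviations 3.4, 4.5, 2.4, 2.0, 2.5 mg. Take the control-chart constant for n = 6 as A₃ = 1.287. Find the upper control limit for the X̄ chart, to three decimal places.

430.270

X̄̄ = (425.4 + 427.5 + 426.1 + 427.3 + 426.0) / 5 = 426.4600
s̄ = (3.4 + 4.5 + 2.4 + 2.0 + 2.5) / 5 = 2.9600
UCL = X̄̄ + A₃·s̄ = 426.4600 + 1.287 × 2.9600 = 430.2695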